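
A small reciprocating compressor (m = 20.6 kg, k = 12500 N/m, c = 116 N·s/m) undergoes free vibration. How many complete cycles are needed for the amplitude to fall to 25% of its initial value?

ζ = c/(2√(km)) = 116/(2√(12500 × 20.6)) = 116/1015 = 0.1143.
Logarithmic decrement δ = 2πζ/√(1 − ζ²) = 2π × 0.1143/√(1 − 0.0131) = 0.7229.
x_n/x₀ = e^(−nδ) ≤ 0.25; take ln: n ≥ ln(1/0.25)/δ = 1.386/0.7229 = 1.918.
So 2 complete cycles are required.

2 cycles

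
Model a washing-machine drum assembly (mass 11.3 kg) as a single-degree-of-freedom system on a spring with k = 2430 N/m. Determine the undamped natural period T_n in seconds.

0.428 s

ω_n = √(k/m) = √(2430/11.3) = √215.0 = 14.66 rad/s.
T_n = 2π/ω_n = 6.283/14.66 = 0.4285 s.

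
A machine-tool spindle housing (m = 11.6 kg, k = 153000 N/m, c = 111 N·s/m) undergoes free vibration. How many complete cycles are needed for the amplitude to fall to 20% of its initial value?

ζ = c/(2√(km)) = 111/(2√(153000 × 11.6)) = 111/2664 = 0.04166.
Logarithmic decrement δ = 2πζ/√(1 − ζ²) = 2π × 0.04166/√(1 − 0.00174) = 0.2620.
x_n/x₀ = e^(−nδ) ≤ 0.2; take ln: n ≥ ln(1/0.2)/δ = 1.609/0.2620 = 6.143.
So 7 complete cycles are required.

7 cycles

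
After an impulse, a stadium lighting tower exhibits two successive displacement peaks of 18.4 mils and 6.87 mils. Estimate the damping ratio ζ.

Logarithmic decrement δ = (1/n)·ln(x₀/x_n) = (1/1)·ln(18.4/6.87) = (1/1)·ln(2.678) = 0.9852.
ζ = δ/√(4π² + δ²) = 0.9852/√(39.48 + 0.971) = 0.9852/6.360 = 0.1549.

0.155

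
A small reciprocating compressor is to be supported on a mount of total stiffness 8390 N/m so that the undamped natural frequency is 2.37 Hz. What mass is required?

37.8 kg

ω_n = 2πf_n = 2π × 2.37 = 14.89 rad/s.
m = k/ω_n² = 8390/14.89² = 8390/221.7 = 37.84 kg.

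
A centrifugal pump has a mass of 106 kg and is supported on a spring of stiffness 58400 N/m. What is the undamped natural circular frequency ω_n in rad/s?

23.5 rad/s

ω_n = √(k/m) = √(58400/106) = √550.9 = 23.47 rad/s.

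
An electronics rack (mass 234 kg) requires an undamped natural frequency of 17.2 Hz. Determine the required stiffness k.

ω_n = 2πf_n = 2π × 17.2 = 108.1 rad/s.
k = m·ω_n² = 234 × 108.1² = 234 × 11680 = 2733000 N/m.

2730000 N/m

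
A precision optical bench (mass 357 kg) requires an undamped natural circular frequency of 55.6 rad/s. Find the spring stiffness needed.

1100000 N/m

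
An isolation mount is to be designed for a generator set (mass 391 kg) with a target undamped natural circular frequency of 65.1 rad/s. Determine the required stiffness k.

k = m·ω_n² = 391 × 65.10² = 391 × 4238 = 1657000 N/m.

1660000 N/m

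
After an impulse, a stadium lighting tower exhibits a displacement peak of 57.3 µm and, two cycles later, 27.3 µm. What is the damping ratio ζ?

Logarithmic decrement δ = (1/n)·ln(x₀/x_n) = (1/2)·ln(57.3/27.3) = (1/2)·ln(2.099) = 0.3707.
ζ = δ/√(4π² + δ²) = 0.3707/√(39.48 + 0.137) = 0.3707/6.294 = 0.05890.

0.0589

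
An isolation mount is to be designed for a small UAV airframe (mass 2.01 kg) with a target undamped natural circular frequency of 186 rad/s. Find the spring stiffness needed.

69500 N/m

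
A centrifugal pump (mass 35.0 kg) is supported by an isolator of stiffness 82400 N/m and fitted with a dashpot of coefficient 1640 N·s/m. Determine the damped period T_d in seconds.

0.148 s

ω_n = √(k/m) = √(82400/35.0) = 48.52 rad/s.
Critical damping c_c = 2√(k·m) = 2√(82400 × 35.0) = 3396 N·s/m, so ζ = c/c_c = 1640/3396 = 0.4829.
ω_d = ω_n√(1 − ζ²) = 48.52 × √(1 − 0.233) = 42.49 rad/s.
T_d = 2π/ω_d = 0.1479 s.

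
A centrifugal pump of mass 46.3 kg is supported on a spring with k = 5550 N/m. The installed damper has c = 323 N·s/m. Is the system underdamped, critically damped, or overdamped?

underdamped

c_c = 2√(k·m) = 1014 N·s/m; ζ = c/c_c = 323/1014 = 0.319.
Since ζ < 1 the system is underdamped.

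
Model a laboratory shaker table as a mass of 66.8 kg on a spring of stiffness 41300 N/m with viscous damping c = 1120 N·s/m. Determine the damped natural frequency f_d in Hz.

3.73 Hz

ω_n = √(k/m) = √(41300/66.8) = 24.86 rad/s.
Critical damping c_c = 2√(k·m) = 2√(41300 × 66.8) = 3322 N·s/m, so ζ = c/c_c = 1120/3322 = 0.3372.
ω_d = ω_n√(1 − ζ²) = 24.86 × √(1 − 0.114) = 23.41 rad/s.
f_d = ω_d/(2π) = 3.726 Hz.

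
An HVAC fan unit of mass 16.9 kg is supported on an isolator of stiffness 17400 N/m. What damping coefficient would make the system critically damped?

1080 N·s/m

c_c = 2√(k·m) = 2√(17400 × 16.9) = 2 × 542.3 = 1085 N·s/m.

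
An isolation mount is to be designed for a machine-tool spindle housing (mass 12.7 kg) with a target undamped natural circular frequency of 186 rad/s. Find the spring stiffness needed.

439000 N/m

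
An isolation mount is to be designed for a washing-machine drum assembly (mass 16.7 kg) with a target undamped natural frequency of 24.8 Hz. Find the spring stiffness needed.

ω_n = 2πf_n = 2π × 24.8 = 155.8 rad/s.
k = m·ω_n² = 16.7 × 155.8² = 16.7 × 24280 = 405500 N/m.

405000 N/m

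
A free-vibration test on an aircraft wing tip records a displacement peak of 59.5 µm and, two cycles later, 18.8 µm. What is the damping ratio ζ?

Logarithmic decrement δ = (1/n)·ln(x₀/x_n) = (1/2)·ln(59.5/18.8) = (1/2)·ln(3.165) = 0.5761.
ζ = δ/√(4π² + δ²) = 0.5761/√(39.48 + 0.332) = 0.5761/6.310 = 0.09130.

0.0913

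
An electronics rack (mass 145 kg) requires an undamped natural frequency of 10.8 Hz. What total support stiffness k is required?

668000 N/m

ω_n = 2πf_n = 2π × 10.8 = 67.86 rad/s.
k = m·ω_n² = 145 × 67.86² = 145 × 4605 = 667700 N/m.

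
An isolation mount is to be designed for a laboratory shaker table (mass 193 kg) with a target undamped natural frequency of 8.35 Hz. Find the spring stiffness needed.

ω_n = 2πf_n = 2π × 8.35 = 52.46 rad/s.
k = m·ω_n² = 193 × 52.46² = 193 × 2753 = 531200 N/m.

531000 N/m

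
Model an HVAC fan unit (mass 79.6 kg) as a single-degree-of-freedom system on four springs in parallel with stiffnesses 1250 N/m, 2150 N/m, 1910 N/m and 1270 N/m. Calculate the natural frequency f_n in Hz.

1.45 Hz

Parallel springs add: k_eq = 1250 + 2150 + 1910 + 1270 = 6580 N/m.
ω_n = √(k_eq/m) = √(6580/79.6) = √82.66 = 9.092 rad/s.
f_n = ω_n/(2π) = 9.092/6.283 = 1.447 Hz.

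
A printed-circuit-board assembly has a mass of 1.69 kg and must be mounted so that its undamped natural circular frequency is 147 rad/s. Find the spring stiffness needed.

k = m·ω_n² = 1.69 × 147.0² = 1.69 × 21610 = 36520 N/m.

36500 N/m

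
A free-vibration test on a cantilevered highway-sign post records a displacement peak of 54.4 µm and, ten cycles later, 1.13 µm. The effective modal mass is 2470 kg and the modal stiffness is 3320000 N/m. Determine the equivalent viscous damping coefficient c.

11100 N·s/m

Logarithmic decrement δ = (1/n)·ln(x₀/x_n) = (1/10)·ln(54.4/1.13) = (1/10)·ln(48.14) = 0.3874.
ζ = δ/√(4π² + δ²) = 0.3874/√(39.48 + 0.150) = 0.3874/6.295 = 0.06154.
c = ζ · 2√(km) = 0.06154 × 2√(3320000 × 2470) = 0.06154 × 181100 = 11150 N·s/m.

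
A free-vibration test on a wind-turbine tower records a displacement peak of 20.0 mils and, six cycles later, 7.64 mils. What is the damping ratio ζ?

Logarithmic decrement δ = (1/n)·ln(x₀/x_n) = (1/6)·ln(20.0/7.64) = (1/6)·ln(2.618) = 0.1604.
ζ = δ/√(4π² + δ²) = 0.1604/√(39.48 + 0.0257) = 0.1604/6.285 = 0.02552.

0.0255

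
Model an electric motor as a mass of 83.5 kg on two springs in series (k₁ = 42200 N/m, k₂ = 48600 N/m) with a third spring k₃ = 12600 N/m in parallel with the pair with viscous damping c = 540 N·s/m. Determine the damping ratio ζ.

0.158

Series pair: k_s = k₁k₂/(k₁+k₂) = (42200)(48600)/(42200 + 48600) = 22590 N/m. In parallel with k₃: k_eq = 22590 + 12600 = 35190 N/m.
ω_n = √(k_eq/m) = √(35190/83.5) = 20.53 rad/s.
Critical damping c_c = 2√(k_eq·m) = 2√(35190 × 83.5) = 3428 N·s/m, so ζ = c/c_c = 540/3428 = 0.1575.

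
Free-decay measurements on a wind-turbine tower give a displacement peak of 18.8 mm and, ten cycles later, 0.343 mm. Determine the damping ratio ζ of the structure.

Logarithmic decrement δ = (1/n)·ln(x₀/x_n) = (1/10)·ln(18.8/0.343) = (1/10)·ln(54.81) = 0.4004.
ζ = δ/√(4π² + δ²) = 0.4004/√(39.48 + 0.160) = 0.4004/6.296 = 0.06359.

0.0636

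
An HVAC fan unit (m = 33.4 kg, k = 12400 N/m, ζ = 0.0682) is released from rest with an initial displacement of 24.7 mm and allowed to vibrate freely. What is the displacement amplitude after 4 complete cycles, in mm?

4.43 mm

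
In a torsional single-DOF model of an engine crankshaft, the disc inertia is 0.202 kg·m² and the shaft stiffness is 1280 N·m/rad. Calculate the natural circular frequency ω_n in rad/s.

79.6 rad/s

ω_n = √(k_t/J) = √(1280/0.202) = √6337 = 79.60 rad/s.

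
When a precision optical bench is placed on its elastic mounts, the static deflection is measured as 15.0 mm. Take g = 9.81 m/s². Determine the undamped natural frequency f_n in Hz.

ω_n = √(g/δ_st) = √(9.81/0.0150) = √654.0 = 25.57 rad/s.
f_n = ω_n/(2π) = 25.57/6.283 = 4.070 Hz.

4.07 Hz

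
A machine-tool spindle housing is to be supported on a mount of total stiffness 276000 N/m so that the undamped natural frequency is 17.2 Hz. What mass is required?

ω_n = 2πf_n = 2π × 17.2 = 108.1 rad/s.
m = k/ω_n² = 276000/108.1² = 276000/11680 = 23.63 kg.

23.6 kg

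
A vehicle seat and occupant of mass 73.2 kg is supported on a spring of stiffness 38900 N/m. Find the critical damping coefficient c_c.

c_c = 2√(k·m) = 2√(38900 × 73.2) = 2 × 1687 = 3375 N·s/m.

3370 N·s/m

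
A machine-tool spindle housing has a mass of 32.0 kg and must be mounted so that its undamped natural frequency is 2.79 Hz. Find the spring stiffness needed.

ω_n = 2πf_n = 2π × 2.79 = 17.53 rad/s.
k = m·ω_n² = 32.0 × 17.53² = 32.0 × 307.3 = 9834 N/m.

9830 N/m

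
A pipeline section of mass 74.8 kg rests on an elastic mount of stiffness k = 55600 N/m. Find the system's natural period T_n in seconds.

ω_n = √(k/m) = √(55600/74.8) = √743.3 = 27.26 rad/s.
T_n = 2π/ω_n = 6.283/27.26 = 0.2305 s.

0.230 s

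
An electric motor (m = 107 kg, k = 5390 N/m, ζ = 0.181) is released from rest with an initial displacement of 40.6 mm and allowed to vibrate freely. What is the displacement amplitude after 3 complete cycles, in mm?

Logarithmic decrement δ = 2πζ/√(1 − ζ²) = 2π × 0.1810/√(1 − 0.0328) = 1.156.
After n cycles, x_n/x₀ = e^(−nδ), so x_3 = 40.6 × e^(−3 × 1.156) = 40.6 × 0.03115 = 1.265 mm.

1.26 mm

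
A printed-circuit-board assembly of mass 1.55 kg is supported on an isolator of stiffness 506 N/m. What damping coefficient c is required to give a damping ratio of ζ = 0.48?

26.9 N·s/m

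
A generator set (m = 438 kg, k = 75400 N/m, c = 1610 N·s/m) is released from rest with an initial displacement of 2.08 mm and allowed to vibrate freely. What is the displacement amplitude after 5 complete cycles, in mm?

ζ = c/(2√(km)) = 1610/(2√(75400 × 438)) = 1610/11490 = 0.1401.
Logarithmic decrement δ = 2πζ/√(1 − ζ²) = 2π × 0.1401/√(1 − 0.0196) = 0.8889.
After n cycles, x_n/x₀ = e^(−nδ), so x_5 = 2.08 × e^(−5 × 0.8889) = 2.08 × 0.01174 = 0.02442 mm.

0.0244 mm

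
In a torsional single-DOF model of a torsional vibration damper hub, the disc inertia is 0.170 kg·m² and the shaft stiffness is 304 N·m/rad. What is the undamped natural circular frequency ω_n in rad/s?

ω_n = √(k_t/J) = √(304/0.170) = √1788 = 42.29 rad/s.

42.3 rad/s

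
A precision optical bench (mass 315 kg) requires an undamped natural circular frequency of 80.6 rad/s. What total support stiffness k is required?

k = m·ω_n² = 315 × 80.60² = 315 × 6496 = 2046000 N/m.

2050000 N/m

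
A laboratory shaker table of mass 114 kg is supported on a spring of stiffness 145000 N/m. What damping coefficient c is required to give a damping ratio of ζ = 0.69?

c_c = 2√(k·m) = 2√(145000 × 114) = 8131 N·s/m.
c = ζ·c_c = 0.69 × 8131 = 5611 N·s/m.

5610 N·s/m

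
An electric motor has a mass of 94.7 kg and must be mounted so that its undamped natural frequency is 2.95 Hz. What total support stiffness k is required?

32500 N/m

ω_n = 2πf_n = 2π × 2.95 = 18.54 rad/s.
k = m·ω_n² = 94.7 × 18.54² = 94.7 × 343.6 = 32540 N/m.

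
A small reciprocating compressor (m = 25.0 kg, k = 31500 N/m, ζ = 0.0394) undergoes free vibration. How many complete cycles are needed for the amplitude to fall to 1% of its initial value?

Logarithmic decrement δ = 2πζ/√(1 − ζ²) = 2π × 0.03940/√(1 − 0.00155) = 0.2477.
x_n/x₀ = e^(−nδ) ≤ 0.01; take ln: n ≥ ln(1/0.01)/δ = 4.605/0.2477 = 18.59.
So 19 complete cycles are required.

19 cycles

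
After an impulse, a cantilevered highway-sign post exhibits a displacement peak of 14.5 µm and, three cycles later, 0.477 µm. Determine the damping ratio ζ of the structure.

Logarithmic decrement δ = (1/n)·ln(x₀/x_n) = (1/3)·ln(14.5/0.477) = (1/3)·ln(30.40) = 1.138.
ζ = δ/√(4π² + δ²) = 1.138/√(39.48 + 1.30) = 1.138/6.385 = 0.1782.

0.178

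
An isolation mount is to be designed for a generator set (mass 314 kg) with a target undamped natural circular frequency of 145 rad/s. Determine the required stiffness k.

k = m·ω_n² = 314 × 145.0² = 314 × 21020 = 6602000 N/m.

6600000 N/m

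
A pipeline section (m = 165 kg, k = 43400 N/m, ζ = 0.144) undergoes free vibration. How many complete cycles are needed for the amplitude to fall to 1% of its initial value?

6 cycles

Logarithmic decrement δ = 2πζ/√(1 − ζ²) = 2π × 0.1440/√(1 − 0.0207) = 0.9143.
x_n/x₀ = e^(−nδ) ≤ 0.01; take ln: n ≥ ln(1/0.01)/δ = 4.605/0.9143 = 5.037.
So 6 complete cycles are required.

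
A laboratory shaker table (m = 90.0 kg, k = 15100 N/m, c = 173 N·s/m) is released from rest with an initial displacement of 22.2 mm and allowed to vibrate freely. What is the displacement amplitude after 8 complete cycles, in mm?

0.527 mm

ζ = c/(2√(km)) = 173/(2√(15100 × 90.0)) = 173/2332 = 0.07420.
Logarithmic decrement δ = 2πζ/√(1 − ζ²) = 2π × 0.07420/√(1 − 0.00551) = 0.4675.
After n cycles, x_n/x₀ = e^(−nδ), so x_8 = 22.2 × e^(−8 × 0.4675) = 22.2 × 0.02375 = 0.5273 mm.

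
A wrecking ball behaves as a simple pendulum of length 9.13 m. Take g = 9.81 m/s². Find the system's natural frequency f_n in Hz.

For a simple pendulum ω_n = √(g/L) = √(9.81/9.13) = √1.074 = 1.037 rad/s.
f_n = ω_n/(2π) = 1.037/6.283 = 0.1650 Hz.

0.165 Hz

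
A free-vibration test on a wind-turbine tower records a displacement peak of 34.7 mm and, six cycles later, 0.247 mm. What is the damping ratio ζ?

0.130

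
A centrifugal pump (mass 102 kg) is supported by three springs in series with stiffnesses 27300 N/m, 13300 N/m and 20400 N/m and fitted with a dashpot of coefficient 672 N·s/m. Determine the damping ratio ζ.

0.422

Series springs: 1/k_eq = 1/27300 + 1/13300 + 1/20400 = 0.0001608, so k_eq = 6217 N/m.
ω_n = √(k_eq/m) = √(6217/102) = 7.807 rad/s.
Critical damping c_c = 2√(k_eq·m) = 2√(6217 × 102) = 1593 N·s/m, so ζ = c/c_c = 672/1593 = 0.4219.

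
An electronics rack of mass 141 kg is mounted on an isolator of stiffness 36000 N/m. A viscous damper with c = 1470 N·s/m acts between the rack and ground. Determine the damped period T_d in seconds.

ω_n = √(k/m) = √(36000/141) = 15.98 rad/s.
Critical damping c_c = 2√(k·m) = 2√(36000 × 141) = 4506 N·s/m, so ζ = c/c_c = 1470/4506 = 0.3262.
ω_d = ω_n√(1 − ζ²) = 15.98 × √(1 − 0.106) = 15.10 rad/s.
T_d = 2π/ω_d = 0.4160 s.

0.416 s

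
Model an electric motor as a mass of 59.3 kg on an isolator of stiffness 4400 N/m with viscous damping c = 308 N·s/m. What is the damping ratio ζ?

0.301

ω_n = √(k/m) = √(4400/59.3) = 8.614 rad/s.
Critical damping c_c = 2√(k·m) = 2√(4400 × 59.3) = 1022 N·s/m, so ζ = c/c_c = 308/1022 = 0.3015.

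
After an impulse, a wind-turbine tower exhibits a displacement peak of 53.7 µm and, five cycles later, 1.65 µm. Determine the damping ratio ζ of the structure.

0.110

Logarithmic decrement δ = (1/n)·ln(x₀/x_n) = (1/5)·ln(53.7/1.65) = (1/5)·ln(32.55) = 0.6965.
ζ = δ/√(4π² + δ²) = 0.6965/√(39.48 + 0.485) = 0.6965/6.322 = 0.1102.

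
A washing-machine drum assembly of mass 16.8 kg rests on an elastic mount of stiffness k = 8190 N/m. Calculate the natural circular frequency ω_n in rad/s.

ω_n = √(k/m) = √(8190/16.8) = √487.5 = 22.08 rad/s.

22.1 rad/s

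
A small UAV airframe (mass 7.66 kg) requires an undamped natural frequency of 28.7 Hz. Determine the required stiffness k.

ω_n = 2πf_n = 2π × 28.7 = 180.3 rad/s.
k = m·ω_n² = 7.66 × 180.3² = 7.66 × 32520 = 249100 N/m.

249000 N/m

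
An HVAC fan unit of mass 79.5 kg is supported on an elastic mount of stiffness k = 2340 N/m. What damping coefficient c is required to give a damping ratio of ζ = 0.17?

147 N·s/m

c_c = 2√(k·m) = 2√(2340 × 79.5) = 862.6 N·s/m.
c = ζ·c_c = 0.17 × 862.6 = 146.6 N·s/m.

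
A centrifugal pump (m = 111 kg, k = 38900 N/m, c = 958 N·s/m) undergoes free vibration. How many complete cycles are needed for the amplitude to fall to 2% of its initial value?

ζ = c/(2√(km)) = 958/(2√(38900 × 111)) = 958/4156 = 0.2305.
Logarithmic decrement δ = 2πζ/√(1 − ζ²) = 2π × 0.2305/√(1 − 0.0531) = 1.488.
x_n/x₀ = e^(−nδ) ≤ 0.02; take ln: n ≥ ln(1/0.02)/δ = 3.912/1.488 = 2.628.
So 3 complete cycles are required.

3 cycles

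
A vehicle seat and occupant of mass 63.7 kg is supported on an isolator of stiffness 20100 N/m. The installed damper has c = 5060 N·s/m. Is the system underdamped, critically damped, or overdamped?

c_c = 2√(k·m) = 2263 N·s/m; ζ = c/c_c = 5060/2263 = 2.24.
Since ζ > 1 the system is overdamped.

overdamped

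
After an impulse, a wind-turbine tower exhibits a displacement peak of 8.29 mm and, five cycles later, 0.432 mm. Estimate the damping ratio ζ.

Logarithmic decrement δ = (1/n)·ln(x₀/x_n) = (1/5)·ln(8.29/0.432) = (1/5)·ln(19.19) = 0.5909.
ζ = δ/√(4π² + δ²) = 0.5909/√(39.48 + 0.349) = 0.5909/6.311 = 0.09363.

0.0936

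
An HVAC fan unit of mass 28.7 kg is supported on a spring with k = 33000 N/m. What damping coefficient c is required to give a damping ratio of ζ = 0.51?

c_c = 2√(k·m) = 2√(33000 × 28.7) = 1946 N·s/m.
c = ζ·c_c = 0.51 × 1946 = 992.7 N·s/m.

993 N·s/m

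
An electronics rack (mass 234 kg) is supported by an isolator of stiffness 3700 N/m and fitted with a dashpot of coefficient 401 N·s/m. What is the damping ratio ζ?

0.215

ω_n = √(k/m) = √(3700/234) = 3.976 rad/s.
Critical damping c_c = 2√(k·m) = 2√(3700 × 234) = 1861 N·s/m, so ζ = c/c_c = 401/1861 = 0.2155.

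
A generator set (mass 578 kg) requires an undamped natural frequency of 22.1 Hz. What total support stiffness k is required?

ω_n = 2πf_n = 2π × 22.1 = 138.9 rad/s.
k = m·ω_n² = 578 × 138.9² = 578 × 19280 = 11140000 N/m.

11100000 N/m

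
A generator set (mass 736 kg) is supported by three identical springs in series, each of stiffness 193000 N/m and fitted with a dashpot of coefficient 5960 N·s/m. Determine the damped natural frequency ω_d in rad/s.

8.43 rad/s

Series springs: 1/k_eq = 3/193000, so k_eq = 193000/3 = 64330 N/m.
ω_n = √(k_eq/m) = √(64330/736) = 9.349 rad/s.
Critical damping c_c = 2√(k_eq·m) = 2√(64330 × 736) = 13760 N·s/m, so ζ = c/c_c = 5960/13760 = 0.4331.
ω_d = ω_n√(1 − ζ²) = 9.349 × √(1 − 0.188) = 8.427 rad/s.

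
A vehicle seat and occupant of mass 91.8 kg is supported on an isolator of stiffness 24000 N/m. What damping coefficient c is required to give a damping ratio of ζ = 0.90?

2670 N·s/m

c_c = 2√(k·m) = 2√(24000 × 91.8) = 2969 N·s/m.
c = ζ·c_c = 0.90 × 2969 = 2672 N·s/m.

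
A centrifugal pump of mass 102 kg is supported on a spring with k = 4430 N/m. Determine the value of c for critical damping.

c_c = 2√(k·m) = 2√(4430 × 102) = 2 × 672.2 = 1344 N·s/m.

1340 N·s/m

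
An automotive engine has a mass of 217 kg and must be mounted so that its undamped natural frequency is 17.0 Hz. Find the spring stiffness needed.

ω_n = 2πf_n = 2π × 17.0 = 106.8 rad/s.
k = m·ω_n² = 217 × 106.8² = 217 × 11410 = 2476000 N/m.

2480000 N/m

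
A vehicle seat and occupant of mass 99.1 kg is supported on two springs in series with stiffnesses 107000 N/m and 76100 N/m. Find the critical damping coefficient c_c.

4200 N·s/m

Series springs: 1/k_eq = 1/107000 + 1/76100 = 2.249×10^-5, so k_eq = 44470 N/m.
c_c = 2√(k_eq·m) = 2√(44470 × 99.1) = 2 × 2099 = 4199 N·s/m.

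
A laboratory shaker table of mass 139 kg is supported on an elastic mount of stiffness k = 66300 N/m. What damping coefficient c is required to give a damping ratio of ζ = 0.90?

5460 N·s/m

c_c = 2√(k·m) = 2√(66300 × 139) = 6071 N·s/m.
c = ζ·c_c = 0.90 × 6071 = 5464 N·s/m.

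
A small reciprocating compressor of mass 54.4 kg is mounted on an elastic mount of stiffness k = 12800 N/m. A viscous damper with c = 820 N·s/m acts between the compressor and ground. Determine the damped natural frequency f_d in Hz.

2.13 Hz

ω_n = √(k/m) = √(12800/54.4) = 15.34 rad/s.
Critical damping c_c = 2√(k·m) = 2√(12800 × 54.4) = 1669 N·s/m, so ζ = c/c_c = 820/1669 = 0.4913.
ω_d = ω_n√(1 − ζ²) = 15.34 × √(1 − 0.241) = 13.36 rad/s.
f_d = ω_d/(2π) = 2.126 Hz.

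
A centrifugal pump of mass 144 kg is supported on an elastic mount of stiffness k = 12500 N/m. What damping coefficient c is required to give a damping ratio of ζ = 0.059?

158 N·s/m

c_c = 2√(k·m) = 2√(12500 × 144) = 2683 N·s/m.
c = ζ·c_c = 0.059 × 2683 = 158.3 N·s/m.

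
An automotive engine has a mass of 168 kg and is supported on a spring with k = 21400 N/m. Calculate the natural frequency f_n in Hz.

1.80 Hz

ω_n = √(k/m) = √(21400/168) = √127.4 = 11.29 rad/s.
f_n = ω_n/(2π) = 11.29/6.283 = 1.796 Hz.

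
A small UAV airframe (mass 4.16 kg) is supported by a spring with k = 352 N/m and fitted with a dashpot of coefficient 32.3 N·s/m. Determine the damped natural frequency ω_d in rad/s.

8.34 rad/s

ω_n = √(k/m) = √(352.0/4.16) = 9.199 rad/s.
Critical damping c_c = 2√(k·m) = 2√(352.0 × 4.16) = 76.53 N·s/m, so ζ = c/c_c = 32.3/76.53 = 0.4220.
ω_d = ω_n√(1 − ζ²) = 9.199 × √(1 − 0.178) = 8.339 rad/s.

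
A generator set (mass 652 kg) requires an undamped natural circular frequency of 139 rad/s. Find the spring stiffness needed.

12600000 N/m

k = m·ω_n² = 652 × 139.0² = 652 × 19320 = 12600000 N/m.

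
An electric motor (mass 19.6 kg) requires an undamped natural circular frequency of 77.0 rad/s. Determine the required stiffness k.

k = m·ω_n² = 19.6 × 77.00² = 19.6 × 5929 = 116200 N/m.

116000 N/m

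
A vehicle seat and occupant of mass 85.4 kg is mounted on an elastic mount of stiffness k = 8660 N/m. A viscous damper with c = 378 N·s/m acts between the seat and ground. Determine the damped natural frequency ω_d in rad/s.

9.82 rad/s

ω_n = √(k/m) = √(8660/85.4) = 10.07 rad/s.
Critical damping c_c = 2√(k·m) = 2√(8660 × 85.4) = 1720 N·s/m, so ζ = c/c_c = 378/1720 = 0.2198.
ω_d = ω_n√(1 − ζ²) = 10.07 × √(1 − 0.0483) = 9.824 rad/s.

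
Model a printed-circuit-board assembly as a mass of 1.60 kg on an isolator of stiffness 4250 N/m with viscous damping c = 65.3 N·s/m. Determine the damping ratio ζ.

0.396

ω_n = √(k/m) = √(4250/1.60) = 51.54 rad/s.
Critical damping c_c = 2√(k·m) = 2√(4250 × 1.60) = 164.9 N·s/m, so ζ = c/c_c = 65.3/164.9 = 0.3959.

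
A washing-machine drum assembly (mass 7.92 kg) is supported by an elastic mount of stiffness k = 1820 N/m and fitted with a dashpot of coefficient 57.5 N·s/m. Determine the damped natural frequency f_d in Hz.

2.34 Hz

ω_n = √(k/m) = √(1820/7.92) = 15.16 rad/s.
Critical damping c_c = 2√(k·m) = 2√(1820 × 7.92) = 240.1 N·s/m, so ζ = c/c_c = 57.5/240.1 = 0.2395.
ω_d = ω_n√(1 − ζ²) = 15.16 × √(1 − 0.0573) = 14.72 rad/s.
f_d = ω_d/(2π) = 2.342 Hz.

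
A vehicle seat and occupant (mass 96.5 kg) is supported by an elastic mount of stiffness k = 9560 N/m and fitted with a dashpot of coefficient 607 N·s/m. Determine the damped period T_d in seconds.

0.665 s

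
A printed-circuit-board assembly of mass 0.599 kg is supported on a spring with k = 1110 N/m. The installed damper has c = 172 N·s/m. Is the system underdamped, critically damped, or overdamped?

c_c = 2√(k·m) = 51.57 N·s/m; ζ = c/c_c = 172/51.57 = 3.34.
Since ζ > 1 the system is overdamped.

overdamped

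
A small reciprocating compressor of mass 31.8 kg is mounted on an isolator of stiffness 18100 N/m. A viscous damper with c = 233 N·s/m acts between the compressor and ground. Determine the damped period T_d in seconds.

ω_n = √(k/m) = √(18100/31.8) = 23.86 rad/s.
Critical damping c_c = 2√(k·m) = 2√(18100 × 31.8) = 1517 N·s/m, so ζ = c/c_c = 233/1517 = 0.1536.
ω_d = ω_n√(1 − ζ²) = 23.86 × √(1 − 0.0236) = 23.57 rad/s.
T_d = 2π/ω_d = 0.2665 s.

0.267 s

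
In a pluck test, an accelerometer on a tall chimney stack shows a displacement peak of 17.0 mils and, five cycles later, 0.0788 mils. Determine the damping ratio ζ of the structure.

0.169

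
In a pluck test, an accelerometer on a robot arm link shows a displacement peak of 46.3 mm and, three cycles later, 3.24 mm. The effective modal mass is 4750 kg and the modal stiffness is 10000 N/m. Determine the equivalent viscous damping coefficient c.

1930 N·s/m

Logarithmic decrement δ = (1/n)·ln(x₀/x_n) = (1/3)·ln(46.3/3.24) = (1/3)·ln(14.29) = 0.8865.
ζ = δ/√(4π² + δ²) = 0.8865/√(39.48 + 0.786) = 0.8865/6.345 = 0.1397.
c = ζ · 2√(km) = 0.1397 × 2√(10000 × 4750) = 0.1397 × 13780 = 1926 N·s/m.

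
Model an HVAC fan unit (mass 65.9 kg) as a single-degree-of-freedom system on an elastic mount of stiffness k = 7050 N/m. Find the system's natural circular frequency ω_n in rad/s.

10.3 rad/s

ω_n = √(k/m) = √(7050/65.9) = √107.0 = 10.34 rad/s.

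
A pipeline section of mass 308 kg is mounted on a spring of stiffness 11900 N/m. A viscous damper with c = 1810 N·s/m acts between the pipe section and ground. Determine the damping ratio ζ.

ω_n = √(k/m) = √(11900/308) = 6.216 rad/s.
Critical damping c_c = 2√(k·m) = 2√(11900 × 308) = 3829 N·s/m, so ζ = c/c_c = 1810/3829 = 0.4727.

0.473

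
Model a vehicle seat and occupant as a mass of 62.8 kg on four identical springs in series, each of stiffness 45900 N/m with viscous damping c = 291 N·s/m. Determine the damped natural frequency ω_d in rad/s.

13.3 rad/s

Series springs: 1/k_eq = 4/45900, so k_eq = 45900/4 = 11480 N/m.
ω_n = √(k_eq/m) = √(11480/62.8) = 13.52 rad/s.
Critical damping c_c = 2√(k_eq·m) = 2√(11480 × 62.8) = 1698 N·s/m, so ζ = c/c_c = 291/1698 = 0.1714.
ω_d = ω_n√(1 − ζ²) = 13.52 × √(1 − 0.0294) = 13.32 rad/s.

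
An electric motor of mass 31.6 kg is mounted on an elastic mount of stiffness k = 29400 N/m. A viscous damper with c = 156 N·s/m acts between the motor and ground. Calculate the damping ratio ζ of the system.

ω_n = √(k/m) = √(29400/31.6) = 30.50 rad/s.
Critical damping c_c = 2√(k·m) = 2√(29400 × 31.6) = 1928 N·s/m, so ζ = c/c_c = 156/1928 = 0.08092.

0.0809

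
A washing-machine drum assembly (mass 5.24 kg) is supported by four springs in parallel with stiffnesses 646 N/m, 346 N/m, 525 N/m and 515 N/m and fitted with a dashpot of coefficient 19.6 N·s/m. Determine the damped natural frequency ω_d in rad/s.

Parallel springs add: k_eq = 646 + 346 + 525 + 515 = 2032 N/m.
ω_n = √(k_eq/m) = √(2032/5.24) = 19.69 rad/s.
Critical damping c_c = 2√(k_eq·m) = 2√(2032 × 5.24) = 206.4 N·s/m, so ζ = c/c_c = 19.6/206.4 = 0.09497.
ω_d = ω_n√(1 − ζ²) = 19.69 × √(1 − 0.00902) = 19.60 rad/s.

19.6 rad/s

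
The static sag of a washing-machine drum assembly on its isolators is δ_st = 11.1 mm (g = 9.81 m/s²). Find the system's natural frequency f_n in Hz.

4.73 Hz

ω_n = √(g/δ_st) = √(9.81/0.0111) = √883.8 = 29.73 rad/s.
f_n = ω_n/(2π) = 29.73/6.283 = 4.731 Hz.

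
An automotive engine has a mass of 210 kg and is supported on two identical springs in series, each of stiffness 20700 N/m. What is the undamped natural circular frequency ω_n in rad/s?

Series springs: 1/k_eq = 2/20700, so k_eq = 20700/2 = 10350 N/m.
ω_n = √(k_eq/m) = √(10350/210) = √49.29 = 7.020 rad/s.

7.02 rad/s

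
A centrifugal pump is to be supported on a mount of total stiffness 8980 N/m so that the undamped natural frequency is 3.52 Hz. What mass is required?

ω_n = 2πf_n = 2π × 3.52 = 22.12 rad/s.
m = k/ω_n² = 8980/22.12² = 8980/489.2 = 18.36 kg.

18.4 kg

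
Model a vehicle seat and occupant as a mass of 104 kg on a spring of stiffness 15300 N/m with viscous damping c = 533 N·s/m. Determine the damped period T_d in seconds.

ω_n = √(k/m) = √(15300/104) = 12.13 rad/s.
Critical damping c_c = 2√(k·m) = 2√(15300 × 104) = 2523 N·s/m, so ζ = c/c_c = 533/2523 = 0.2113.
ω_d = ω_n√(1 − ζ²) = 12.13 × √(1 − 0.0446) = 11.86 rad/s.
T_d = 2π/ω_d = 0.5300 s.

0.530 s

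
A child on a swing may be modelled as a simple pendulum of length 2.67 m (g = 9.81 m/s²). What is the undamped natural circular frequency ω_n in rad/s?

For a simple pendulum ω_n = √(g/L) = √(9.81/2.67) = √3.674 = 1.917 rad/s.

1.92 rad/s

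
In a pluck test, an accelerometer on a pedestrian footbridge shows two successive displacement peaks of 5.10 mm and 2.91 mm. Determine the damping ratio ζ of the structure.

0.0889

Logarithmic decrement δ = (1/n)·ln(x₀/x_n) = (1/1)·ln(5.10/2.91) = (1/1)·ln(1.753) = 0.5611.
ζ = δ/√(4π² + δ²) = 0.5611/√(39.48 + 0.315) = 0.5611/6.308 = 0.08895.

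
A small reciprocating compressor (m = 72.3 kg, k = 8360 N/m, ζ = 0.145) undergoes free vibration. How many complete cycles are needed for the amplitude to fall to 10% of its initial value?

Logarithmic decrement δ = 2πζ/√(1 − ζ²) = 2π × 0.1450/√(1 − 0.0210) = 0.9208.
x_n/x₀ = e^(−nδ) ≤ 0.1; take ln: n ≥ ln(1/0.1)/δ = 2.303/0.9208 = 2.501.
So 3 complete cycles are required.

3 cycles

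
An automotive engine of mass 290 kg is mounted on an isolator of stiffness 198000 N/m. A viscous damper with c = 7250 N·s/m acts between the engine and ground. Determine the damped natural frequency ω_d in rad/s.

ω_n = √(k/m) = √(198000/290) = 26.13 rad/s.
Critical damping c_c = 2√(k·m) = 2√(198000 × 290) = 15160 N·s/m, so ζ = c/c_c = 7250/15160 = 0.4784.
ω_d = ω_n√(1 − ζ²) = 26.13 × √(1 − 0.229) = 22.95 rad/s.

22.9 rad/s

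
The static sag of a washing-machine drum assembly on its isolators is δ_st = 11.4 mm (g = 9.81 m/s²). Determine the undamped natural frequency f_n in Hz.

ω_n = √(g/δ_st) = √(9.81/0.0114) = √860.5 = 29.33 rad/s.
f_n = ω_n/(2π) = 29.33/6.283 = 4.669 Hz.

4.67 Hz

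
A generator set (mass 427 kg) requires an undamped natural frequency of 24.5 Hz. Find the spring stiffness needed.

ω_n = 2πf_n = 2π × 24.5 = 153.9 rad/s.
k = m·ω_n² = 427 × 153.9² = 427 × 23700 = 10120000 N/m.

10100000 N/m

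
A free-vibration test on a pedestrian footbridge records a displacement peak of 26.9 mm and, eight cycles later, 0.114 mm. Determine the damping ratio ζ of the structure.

Logarithmic decrement δ = (1/n)·ln(x₀/x_n) = (1/8)·ln(26.9/0.114) = (1/8)·ln(236.0) = 0.6830.
ζ = δ/√(4π² + δ²) = 0.6830/√(39.48 + 0.466) = 0.6830/6.320 = 0.1081.

0.108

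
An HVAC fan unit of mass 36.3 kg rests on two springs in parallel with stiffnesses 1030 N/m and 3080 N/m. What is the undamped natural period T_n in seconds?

0.590 s

Parallel springs add: k_eq = 1030 + 3080 = 4110 N/m.
ω_n = √(k_eq/m) = √(4110/36.3) = √113.2 = 10.64 rad/s.
T_n = 2π/ω_n = 6.283/10.64 = 0.5905 s.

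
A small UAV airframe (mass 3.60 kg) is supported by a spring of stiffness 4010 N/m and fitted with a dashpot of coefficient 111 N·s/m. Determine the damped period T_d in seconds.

ω_n = √(k/m) = √(4010/3.60) = 33.37 rad/s.
Critical damping c_c = 2√(k·m) = 2√(4010 × 3.60) = 240.3 N·s/m, so ζ = c/c_c = 111/240.3 = 0.4619.
ω_d = ω_n√(1 − ζ²) = 33.37 × √(1 − 0.213) = 29.60 rad/s.
T_d = 2π/ω_d = 0.2123 s.

0.212 s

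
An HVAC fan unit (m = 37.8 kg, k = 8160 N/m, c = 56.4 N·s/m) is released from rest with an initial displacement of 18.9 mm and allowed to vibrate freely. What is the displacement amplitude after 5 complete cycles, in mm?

ζ = c/(2√(km)) = 56.4/(2√(8160 × 37.8)) = 56.4/1111 = 0.05078.
Logarithmic decrement δ = 2πζ/√(1 − ζ²) = 2π × 0.05078/√(1 − 0.00258) = 0.3194.
After n cycles, x_n/x₀ = e^(−nδ), so x_5 = 18.9 × e^(−5 × 0.3194) = 18.9 × 0.2025 = 3.826 mm.

3.83 mm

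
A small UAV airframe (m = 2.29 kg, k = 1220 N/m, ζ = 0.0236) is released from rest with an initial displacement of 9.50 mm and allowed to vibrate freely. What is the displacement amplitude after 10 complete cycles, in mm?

2.16 mm

Logarithmic decrement δ = 2πζ/√(1 − ζ²) = 2π × 0.02360/√(1 − 0.000557) = 0.1483.
After n cycles, x_n/x₀ = e^(−nδ), so x_10 = 9.50 × e^(−10 × 0.1483) = 9.50 × 0.2269 = 2.156 mm.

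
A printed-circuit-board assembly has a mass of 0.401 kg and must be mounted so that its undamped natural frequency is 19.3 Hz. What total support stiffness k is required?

5900 N/m

ω_n = 2πf_n = 2π × 19.3 = 121.3 rad/s.
k = m·ω_n² = 0.401 × 121.3² = 0.401 × 14710 = 5897 N/m.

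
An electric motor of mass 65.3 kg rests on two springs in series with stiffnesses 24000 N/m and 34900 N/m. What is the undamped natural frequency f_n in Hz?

Series springs: 1/k_eq = 1/24000 + 1/34900 = 7.032×10^-5, so k_eq = 14220 N/m.
ω_n = √(k_eq/m) = √(14220/65.3) = √217.8 = 14.76 rad/s.
f_n = ω_n/(2π) = 14.76/6.283 = 2.349 Hz.

2.35 Hz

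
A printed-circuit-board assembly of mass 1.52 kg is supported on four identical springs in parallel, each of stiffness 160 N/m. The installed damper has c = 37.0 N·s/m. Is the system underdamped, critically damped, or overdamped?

underdamped

Parallel springs add: k_eq = 4 × 160 = 640.0 N/m.
c_c = 2√(k_eq·m) = 62.38 N·s/m; ζ = c/c_c = 37.0/62.38 = 0.593.
Since ζ < 1 the system is underdamped.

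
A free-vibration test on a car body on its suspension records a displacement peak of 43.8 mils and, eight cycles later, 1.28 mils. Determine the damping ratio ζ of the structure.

Logarithmic decrement δ = (1/n)·ln(x₀/x_n) = (1/8)·ln(43.8/1.28) = (1/8)·ln(34.22) = 0.4416.
ζ = δ/√(4π² + δ²) = 0.4416/√(39.48 + 0.195) = 0.4416/6.299 = 0.07011.

0.0701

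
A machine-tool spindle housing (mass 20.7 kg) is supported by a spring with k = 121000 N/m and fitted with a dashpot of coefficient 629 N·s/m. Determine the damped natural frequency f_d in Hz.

ω_n = √(k/m) = √(121000/20.7) = 76.46 rad/s.
Critical damping c_c = 2√(k·m) = 2√(121000 × 20.7) = 3165 N·s/m, so ζ = c/c_c = 629/3165 = 0.1987.
ω_d = ω_n√(1 − ζ²) = 76.46 × √(1 − 0.0395) = 74.93 rad/s.
f_d = ω_d/(2π) = 11.93 Hz.

11.9 Hz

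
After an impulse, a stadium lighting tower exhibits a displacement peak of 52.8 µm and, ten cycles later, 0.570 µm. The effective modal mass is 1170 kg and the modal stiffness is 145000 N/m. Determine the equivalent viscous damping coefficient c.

Logarithmic decrement δ = (1/n)·ln(x₀/x_n) = (1/10)·ln(52.8/0.570) = (1/10)·ln(92.63) = 0.4529.
ζ = δ/√(4π² + δ²) = 0.4529/√(39.48 + 0.205) = 0.4529/6.299 = 0.07189.
c = ζ · 2√(km) = 0.07189 × 2√(145000 × 1170) = 0.07189 × 26050 = 1873 N·s/m.

1870 N·s/m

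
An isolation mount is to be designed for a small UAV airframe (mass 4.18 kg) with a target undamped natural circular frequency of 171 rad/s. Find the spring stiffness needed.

122000 N/m

k = m·ω_n² = 4.18 × 171.0² = 4.18 × 29240 = 122200 N/m.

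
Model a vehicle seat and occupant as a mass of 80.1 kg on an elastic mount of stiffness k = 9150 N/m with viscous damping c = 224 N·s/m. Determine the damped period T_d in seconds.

0.593 s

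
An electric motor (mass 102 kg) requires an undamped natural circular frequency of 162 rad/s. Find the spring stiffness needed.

k = m·ω_n² = 102 × 162.0² = 102 × 26240 = 2677000 N/m.

2680000 N/m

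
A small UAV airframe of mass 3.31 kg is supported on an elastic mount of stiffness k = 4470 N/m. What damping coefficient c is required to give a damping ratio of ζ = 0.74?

180 N·s/m

c_c = 2√(k·m) = 2√(4470 × 3.31) = 243.3 N·s/m.
c = ζ·c_c = 0.74 × 243.3 = 180.0 N·s/m.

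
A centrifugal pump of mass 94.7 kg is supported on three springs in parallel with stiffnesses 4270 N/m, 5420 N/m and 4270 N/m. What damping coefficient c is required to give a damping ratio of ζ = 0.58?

Parallel springs add: k_eq = 4270 + 5420 + 4270 = 13960 N/m.
c_c = 2√(k_eq·m) = 2√(13960 × 94.7) = 2300 N·s/m.
c = ζ·c_c = 0.58 × 2300 = 1334 N·s/m.

1330 N·s/m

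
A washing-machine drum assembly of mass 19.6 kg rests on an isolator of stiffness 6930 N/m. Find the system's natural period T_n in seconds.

ω_n = √(k/m) = √(6930/19.6) = √353.6 = 18.80 rad/s.
T_n = 2π/ω_n = 6.283/18.80 = 0.3341 s.

0.334 s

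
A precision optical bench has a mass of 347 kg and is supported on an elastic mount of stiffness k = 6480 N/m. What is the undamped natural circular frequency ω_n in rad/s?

4.32 rad/s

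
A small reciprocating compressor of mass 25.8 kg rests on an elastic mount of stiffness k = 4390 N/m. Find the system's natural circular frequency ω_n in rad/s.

13.0 rad/s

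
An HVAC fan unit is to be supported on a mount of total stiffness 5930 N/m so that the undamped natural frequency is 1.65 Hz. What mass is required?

55.2 kg

ω_n = 2πf_n = 2π × 1.65 = 10.37 rad/s.
m = k/ω_n² = 5930/10.37² = 5930/107.5 = 55.17 kg.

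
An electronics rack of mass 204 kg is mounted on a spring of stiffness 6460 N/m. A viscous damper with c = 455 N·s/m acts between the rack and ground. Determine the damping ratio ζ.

0.198

ω_n = √(k/m) = √(6460/204) = 5.627 rad/s.
Critical damping c_c = 2√(k·m) = 2√(6460 × 204) = 2296 N·s/m, so ζ = c/c_c = 455/2296 = 0.1982.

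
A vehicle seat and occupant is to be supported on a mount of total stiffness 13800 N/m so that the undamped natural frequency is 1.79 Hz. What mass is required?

ω_n = 2πf_n = 2π × 1.79 = 11.25 rad/s.
m = k/ω_n² = 13800/11.25² = 13800/126.5 = 109.1 kg.

109 kg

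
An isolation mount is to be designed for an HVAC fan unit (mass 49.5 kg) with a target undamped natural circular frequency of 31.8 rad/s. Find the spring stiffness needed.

50100 N/m

k = m·ω_n² = 49.5 × 31.80² = 49.5 × 1011 = 50060 N/m.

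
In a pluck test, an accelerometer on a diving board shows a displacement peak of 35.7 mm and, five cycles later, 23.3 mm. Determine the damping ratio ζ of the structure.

0.0136

Logarithmic decrement δ = (1/n)·ln(x₀/x_n) = (1/5)·ln(35.7/23.3) = (1/5)·ln(1.532) = 0.08534.
ζ = δ/√(4π² + δ²) = 0.08534/√(39.48 + 0.00728) = 0.08534/6.284 = 0.01358.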